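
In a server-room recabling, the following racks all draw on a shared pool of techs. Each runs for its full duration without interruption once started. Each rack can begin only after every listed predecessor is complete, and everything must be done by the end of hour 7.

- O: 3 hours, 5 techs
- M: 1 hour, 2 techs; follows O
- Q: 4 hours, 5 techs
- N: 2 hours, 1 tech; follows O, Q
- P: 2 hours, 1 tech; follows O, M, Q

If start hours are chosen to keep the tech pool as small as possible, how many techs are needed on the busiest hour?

10

Schedule O@1, M@4, Q@1, N@5, P@5: h1:10  h2:10  h3:10  h4:7  h5:2  h6:2  h7:0 — peak 10.
No arrangement of the 11 feasible schedules does better.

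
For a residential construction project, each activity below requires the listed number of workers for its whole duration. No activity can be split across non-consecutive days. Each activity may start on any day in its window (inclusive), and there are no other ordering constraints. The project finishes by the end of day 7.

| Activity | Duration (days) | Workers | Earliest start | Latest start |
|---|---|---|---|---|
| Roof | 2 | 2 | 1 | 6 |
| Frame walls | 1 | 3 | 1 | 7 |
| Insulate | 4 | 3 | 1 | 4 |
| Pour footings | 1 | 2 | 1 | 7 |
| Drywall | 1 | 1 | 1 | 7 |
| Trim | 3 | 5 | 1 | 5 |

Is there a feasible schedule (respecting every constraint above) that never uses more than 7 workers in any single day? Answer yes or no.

yes

Schedule Roof@1, Frame walls@3, Insulate@1, Pour footings@4, Drywall@1, Trim@5: d1:6  d2:5  d3:6  d4:5  d5:5  d6:5  d7:5 — peak 6 ≤ 7.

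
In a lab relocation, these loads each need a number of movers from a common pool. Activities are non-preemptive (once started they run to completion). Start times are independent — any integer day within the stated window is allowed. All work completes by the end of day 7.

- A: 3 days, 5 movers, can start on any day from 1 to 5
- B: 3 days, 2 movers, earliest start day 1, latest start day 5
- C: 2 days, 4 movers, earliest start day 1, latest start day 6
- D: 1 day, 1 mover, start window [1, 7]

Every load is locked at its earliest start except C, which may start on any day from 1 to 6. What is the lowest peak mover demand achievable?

8

C@1: d1:12  d2:11  d3:7  d4:0  d5:0  d6:0  d7:0 → peak 12
C@2: d1:8  d2:11  d3:11  d4:0  d5:0  d6:0  d7:0 → peak 11
C@3: d1:8  d2:7  d3:11  d4:4  d5:0  d6:0  d7:0 → peak 11
C@4: d1:8  d2:7  d3:7  d4:4  d5:4  d6:0  d7:0 → peak 8
C@5: d1:8  d2:7  d3:7  d4:0  d5:4  d6:4  d7:0 → peak 8
C@6: d1:8  d2:7  d3:7  d4:0  d5:0  d6:4  d7:4 → peak 8
Best is C@4, peak 8.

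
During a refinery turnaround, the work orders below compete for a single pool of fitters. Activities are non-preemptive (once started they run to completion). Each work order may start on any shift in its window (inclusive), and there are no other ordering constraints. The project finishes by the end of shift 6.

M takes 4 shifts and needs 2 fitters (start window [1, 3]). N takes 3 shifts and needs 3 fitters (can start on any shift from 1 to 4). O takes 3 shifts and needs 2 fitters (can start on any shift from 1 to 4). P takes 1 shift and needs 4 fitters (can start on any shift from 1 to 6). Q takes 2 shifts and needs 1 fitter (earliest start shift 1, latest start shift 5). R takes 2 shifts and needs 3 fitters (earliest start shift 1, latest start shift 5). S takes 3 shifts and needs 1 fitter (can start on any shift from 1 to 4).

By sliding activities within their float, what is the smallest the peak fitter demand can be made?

7

Early-start (M@1, N@1, O@1, P@1, Q@1, R@1, S@1) gives peak 16: s1:16  s2:12  s3:8  s4:2  s5:0  s6:0.
Shift P→4, Q→5, R→5, S→4.
Schedule M@1, N@1, O@1, P@4, Q@5, R@5, S@4: s1:7  s2:7  s3:7  s4:7  s5:5  s6:5 — peak 7.
Total fitter-shifts = 38 over 6 shifts ⇒ peak ≥ ⌈38/6⌉ = 7, so 7 is optimal.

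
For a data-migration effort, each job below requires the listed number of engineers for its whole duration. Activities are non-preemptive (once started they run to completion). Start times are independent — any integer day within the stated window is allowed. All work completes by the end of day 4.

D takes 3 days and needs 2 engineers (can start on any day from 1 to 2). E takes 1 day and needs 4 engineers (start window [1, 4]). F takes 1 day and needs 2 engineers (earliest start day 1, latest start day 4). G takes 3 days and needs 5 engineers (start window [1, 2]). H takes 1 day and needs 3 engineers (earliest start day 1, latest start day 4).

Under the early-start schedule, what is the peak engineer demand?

Early-start schedule: D@1, E@1, F@1, G@1, H@1.
Load per day: day 1: 16, day 2: 7, day 3: 7, day 4: 0.
Peak is 16.

16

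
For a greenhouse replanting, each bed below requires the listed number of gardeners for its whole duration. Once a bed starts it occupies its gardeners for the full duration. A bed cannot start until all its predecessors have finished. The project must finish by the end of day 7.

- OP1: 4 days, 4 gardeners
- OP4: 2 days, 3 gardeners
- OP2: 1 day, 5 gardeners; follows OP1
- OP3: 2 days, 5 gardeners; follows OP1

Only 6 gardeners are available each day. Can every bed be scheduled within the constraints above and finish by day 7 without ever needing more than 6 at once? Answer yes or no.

no

The minimum achievable peak is 7; 6 < 7, so no feasible schedule stays within the cap.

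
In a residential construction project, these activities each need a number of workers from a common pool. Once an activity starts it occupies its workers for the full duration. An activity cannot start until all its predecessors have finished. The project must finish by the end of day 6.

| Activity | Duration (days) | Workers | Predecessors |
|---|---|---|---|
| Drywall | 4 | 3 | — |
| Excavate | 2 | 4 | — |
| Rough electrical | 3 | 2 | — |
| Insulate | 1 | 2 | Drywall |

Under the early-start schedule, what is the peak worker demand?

Early-start schedule: Drywall@1, Excavate@1, Rough electrical@1, Insulate@5.
Load per day: day 1: 9, day 2: 9, day 3: 5, day 4: 3, day 5: 2, day 6: 0.
Peak is 9.

9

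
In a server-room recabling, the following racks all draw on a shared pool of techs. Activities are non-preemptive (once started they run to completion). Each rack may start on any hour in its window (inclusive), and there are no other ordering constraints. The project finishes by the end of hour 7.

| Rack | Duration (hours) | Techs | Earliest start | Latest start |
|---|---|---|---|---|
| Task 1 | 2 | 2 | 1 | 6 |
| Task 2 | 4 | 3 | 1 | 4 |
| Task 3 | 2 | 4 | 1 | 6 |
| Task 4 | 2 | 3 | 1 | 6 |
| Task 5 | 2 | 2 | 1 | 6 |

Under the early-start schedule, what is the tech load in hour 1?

At early start, hour 1 has: Task 1, Task 2, Task 3, Task 4, Task 5.
Demand: 2 + 3 + 4 + 3 + 2 = 14.

14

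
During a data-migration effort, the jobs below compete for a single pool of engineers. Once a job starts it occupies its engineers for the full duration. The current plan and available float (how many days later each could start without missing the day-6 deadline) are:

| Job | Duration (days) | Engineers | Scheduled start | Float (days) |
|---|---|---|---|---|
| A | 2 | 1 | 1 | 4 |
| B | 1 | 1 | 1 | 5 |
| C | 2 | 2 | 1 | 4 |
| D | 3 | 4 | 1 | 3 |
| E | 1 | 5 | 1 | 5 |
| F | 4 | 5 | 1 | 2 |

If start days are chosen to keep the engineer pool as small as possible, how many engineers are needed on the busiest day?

Early-start (A@1, B@1, C@1, D@1, E@1, F@1) gives peak 18: d1:18  d2:12  d3:9  d4:5  d5:0  d6:0.
Shift D→2, F→3.
Schedule A@1, B@1, C@1, D@2, E@1, F@3: d1:9  d2:7  d3:9  d4:9  d5:5  d6:5 — peak 9.

9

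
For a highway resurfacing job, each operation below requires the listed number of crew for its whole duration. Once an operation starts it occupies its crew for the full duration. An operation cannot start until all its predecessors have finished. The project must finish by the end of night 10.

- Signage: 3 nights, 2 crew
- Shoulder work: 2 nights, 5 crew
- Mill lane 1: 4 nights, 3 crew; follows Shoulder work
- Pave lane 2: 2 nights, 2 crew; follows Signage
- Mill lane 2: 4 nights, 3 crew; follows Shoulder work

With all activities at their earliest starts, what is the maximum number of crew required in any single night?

8

Early-start schedule: Signage@1, Shoulder work@1, Mill lane 1@3, Pave lane 2@4, Mill lane 2@3.
Load per night: night 1: 7, night 2: 7, night 3: 8, night 4: 8, night 5: 8, night 6: 6, night 7: 0, night 8: 0, night 9: 0, night 10: 0.
Peak is 8.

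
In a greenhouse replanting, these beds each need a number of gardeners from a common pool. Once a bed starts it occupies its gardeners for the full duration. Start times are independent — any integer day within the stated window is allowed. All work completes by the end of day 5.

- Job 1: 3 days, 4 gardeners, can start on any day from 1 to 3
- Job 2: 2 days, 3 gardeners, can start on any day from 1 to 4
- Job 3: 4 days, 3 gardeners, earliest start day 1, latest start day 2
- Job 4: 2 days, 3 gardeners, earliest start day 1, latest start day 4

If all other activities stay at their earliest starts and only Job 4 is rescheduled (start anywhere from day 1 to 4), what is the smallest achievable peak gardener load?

10

Job 4@1: d1:13  d2:13  d3:7  d4:3  d5:0 → peak 13
Job 4@2: d1:10  d2:13  d3:10  d4:3  d5:0 → peak 13
Job 4@3: d1:10  d2:10  d3:10  d4:6  d5:0 → peak 10
Job 4@4: d1:10  d2:10  d3:7  d4:6  d5:3 → peak 10
Best is Job 4@3, peak 10.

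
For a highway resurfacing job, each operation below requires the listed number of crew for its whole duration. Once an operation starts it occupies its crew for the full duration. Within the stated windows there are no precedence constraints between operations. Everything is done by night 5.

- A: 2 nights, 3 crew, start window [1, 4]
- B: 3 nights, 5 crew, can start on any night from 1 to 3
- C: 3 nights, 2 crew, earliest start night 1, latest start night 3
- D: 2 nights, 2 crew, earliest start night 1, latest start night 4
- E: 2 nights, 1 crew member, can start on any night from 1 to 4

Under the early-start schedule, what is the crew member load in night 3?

At early start, night 3 has: B, C.
Demand: 5 + 2 = 7.

7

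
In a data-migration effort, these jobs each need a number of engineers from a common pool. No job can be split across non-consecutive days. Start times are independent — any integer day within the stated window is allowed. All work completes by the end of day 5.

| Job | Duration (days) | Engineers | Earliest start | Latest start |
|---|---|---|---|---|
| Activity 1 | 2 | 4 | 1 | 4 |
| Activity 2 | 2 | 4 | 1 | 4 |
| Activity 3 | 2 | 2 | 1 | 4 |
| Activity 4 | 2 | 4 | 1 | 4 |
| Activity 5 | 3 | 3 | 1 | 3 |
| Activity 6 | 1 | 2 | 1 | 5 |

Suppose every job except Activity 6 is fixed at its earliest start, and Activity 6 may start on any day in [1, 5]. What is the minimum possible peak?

17

Activity 6@1: d1:19  d2:17  d3:3  d4:0  d5:0 → peak 19
Activity 6@2: d1:17  d2:19  d3:3  d4:0  d5:0 → peak 19
Activity 6@3: d1:17  d2:17  d3:5  d4:0  d5:0 → peak 17
Activity 6@4: d1:17  d2:17  d3:3  d4:2  d5:0 → peak 17
Activity 6@5: d1:17  d2:17  d3:3  d4:0  d5:2 → peak 17
Best is Activity 6@3, peak 17.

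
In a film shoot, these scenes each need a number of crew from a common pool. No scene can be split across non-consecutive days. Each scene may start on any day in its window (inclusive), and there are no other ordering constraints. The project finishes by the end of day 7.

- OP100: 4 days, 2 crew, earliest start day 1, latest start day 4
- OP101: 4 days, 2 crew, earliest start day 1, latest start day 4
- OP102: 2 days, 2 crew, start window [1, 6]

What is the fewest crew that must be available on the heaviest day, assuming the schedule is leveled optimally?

4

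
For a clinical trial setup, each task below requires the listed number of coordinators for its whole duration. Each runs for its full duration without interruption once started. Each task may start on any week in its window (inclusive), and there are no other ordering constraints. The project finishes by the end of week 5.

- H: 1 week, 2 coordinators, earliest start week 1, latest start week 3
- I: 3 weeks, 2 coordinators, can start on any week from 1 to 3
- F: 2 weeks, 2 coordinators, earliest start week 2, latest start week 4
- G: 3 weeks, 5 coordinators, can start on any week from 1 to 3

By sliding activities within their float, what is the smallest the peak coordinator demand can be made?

7

Early-start (H@1, I@1, F@2, G@1) gives peak 9: w1:9  w2:9  w3:9  w4:0  w5:0.
Shift F→4, G→2.
Schedule H@1, I@1, F@4, G@2: w1:4  w2:7  w3:7  w4:7  w5:2 — peak 7.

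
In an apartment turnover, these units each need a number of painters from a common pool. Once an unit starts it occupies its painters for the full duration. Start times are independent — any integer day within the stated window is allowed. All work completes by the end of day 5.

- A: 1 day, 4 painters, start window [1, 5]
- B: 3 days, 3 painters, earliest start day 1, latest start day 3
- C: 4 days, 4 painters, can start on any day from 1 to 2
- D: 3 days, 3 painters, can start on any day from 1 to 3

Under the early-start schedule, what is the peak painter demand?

14

Early-start schedule: A@1, B@1, C@1, D@1.
Load per day: day 1: 14, day 2: 10, day 3: 10, day 4: 4, day 5: 0.
Peak is 14.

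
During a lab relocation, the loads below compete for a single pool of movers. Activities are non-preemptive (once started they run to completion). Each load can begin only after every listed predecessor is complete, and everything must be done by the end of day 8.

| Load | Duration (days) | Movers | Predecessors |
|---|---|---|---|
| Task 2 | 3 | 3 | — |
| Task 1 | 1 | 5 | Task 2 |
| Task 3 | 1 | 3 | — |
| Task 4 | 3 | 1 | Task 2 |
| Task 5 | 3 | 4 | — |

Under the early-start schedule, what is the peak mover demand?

Early-start schedule: Task 2@1, Task 1@4, Task 3@1, Task 4@4, Task 5@1.
Load per day: day 1: 10, day 2: 7, day 3: 7, day 4: 6, day 5: 1, day 6: 1, day 7: 0, day 8: 0.
Peak is 10.

10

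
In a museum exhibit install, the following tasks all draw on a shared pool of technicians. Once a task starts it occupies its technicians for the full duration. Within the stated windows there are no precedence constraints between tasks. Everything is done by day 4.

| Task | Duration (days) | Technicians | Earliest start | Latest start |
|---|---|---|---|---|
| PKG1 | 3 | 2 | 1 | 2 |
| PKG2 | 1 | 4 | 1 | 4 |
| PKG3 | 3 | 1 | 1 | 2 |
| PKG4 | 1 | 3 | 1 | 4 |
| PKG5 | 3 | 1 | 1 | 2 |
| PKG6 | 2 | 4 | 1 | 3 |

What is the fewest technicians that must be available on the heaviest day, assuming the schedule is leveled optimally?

8

Early-start (PKG1@1, PKG2@1, PKG3@1, PKG4@1, PKG5@1, PKG6@1) gives peak 15: d1:15  d2:8  d3:4  d4:0.
Shift PKG4→2, PKG6→3.
Schedule PKG1@1, PKG2@1, PKG3@1, PKG4@2, PKG5@1, PKG6@3: d1:8  d2:7  d3:8  d4:4 — peak 8.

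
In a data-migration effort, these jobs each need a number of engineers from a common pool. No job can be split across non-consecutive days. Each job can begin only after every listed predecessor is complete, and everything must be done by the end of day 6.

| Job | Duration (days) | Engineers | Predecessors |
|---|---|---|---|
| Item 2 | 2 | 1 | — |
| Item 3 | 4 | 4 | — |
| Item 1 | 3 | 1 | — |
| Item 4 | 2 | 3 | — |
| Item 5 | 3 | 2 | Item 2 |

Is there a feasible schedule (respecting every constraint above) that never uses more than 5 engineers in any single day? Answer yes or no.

no

Total engineer-days = 33; over 6 days the average is 33/6 > 5, so some day must exceed 5.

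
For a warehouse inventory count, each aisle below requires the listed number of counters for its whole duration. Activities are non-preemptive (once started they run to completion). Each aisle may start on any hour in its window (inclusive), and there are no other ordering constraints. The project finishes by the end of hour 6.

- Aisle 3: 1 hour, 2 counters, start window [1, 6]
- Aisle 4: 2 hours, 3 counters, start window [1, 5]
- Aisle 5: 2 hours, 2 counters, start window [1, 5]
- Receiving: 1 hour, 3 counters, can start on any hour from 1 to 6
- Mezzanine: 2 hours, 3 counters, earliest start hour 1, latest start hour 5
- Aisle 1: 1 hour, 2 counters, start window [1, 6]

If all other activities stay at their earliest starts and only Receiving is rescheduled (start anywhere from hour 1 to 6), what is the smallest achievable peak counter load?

12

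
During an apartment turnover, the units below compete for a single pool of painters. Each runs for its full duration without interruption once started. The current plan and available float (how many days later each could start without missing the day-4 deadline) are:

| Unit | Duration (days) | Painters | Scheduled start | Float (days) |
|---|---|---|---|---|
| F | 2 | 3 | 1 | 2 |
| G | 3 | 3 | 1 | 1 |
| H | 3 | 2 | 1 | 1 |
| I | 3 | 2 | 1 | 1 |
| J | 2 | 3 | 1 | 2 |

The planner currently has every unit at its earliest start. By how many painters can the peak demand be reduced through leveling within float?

Early-start peak: d1:13  d2:13  d3:7  d4:0 ⇒ 13.
Leveled (F@1, G@1, H@1, I@1, J@3): d1:10  d2:10  d3:10  d4:3 ⇒ 10.
Reduction 13 − 10 = 3.

3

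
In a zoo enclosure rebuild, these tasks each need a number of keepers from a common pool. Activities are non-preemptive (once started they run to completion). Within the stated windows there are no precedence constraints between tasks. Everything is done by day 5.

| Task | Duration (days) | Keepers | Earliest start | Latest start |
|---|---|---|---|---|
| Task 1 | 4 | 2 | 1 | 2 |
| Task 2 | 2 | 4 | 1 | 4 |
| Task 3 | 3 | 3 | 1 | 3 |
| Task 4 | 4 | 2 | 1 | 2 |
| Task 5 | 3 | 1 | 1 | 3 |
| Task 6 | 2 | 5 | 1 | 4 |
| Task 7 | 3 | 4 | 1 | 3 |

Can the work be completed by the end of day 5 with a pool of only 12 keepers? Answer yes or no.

no

The minimum achievable peak is 13; 12 < 13, so no feasible schedule stays within the cap.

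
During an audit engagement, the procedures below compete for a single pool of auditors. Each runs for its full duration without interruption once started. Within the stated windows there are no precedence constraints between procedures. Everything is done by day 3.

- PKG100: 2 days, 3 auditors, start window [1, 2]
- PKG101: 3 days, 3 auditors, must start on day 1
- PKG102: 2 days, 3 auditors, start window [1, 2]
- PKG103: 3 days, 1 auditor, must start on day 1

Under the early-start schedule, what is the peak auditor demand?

Early-start schedule: PKG100@1, PKG101@1, PKG102@1, PKG103@1.
Load per day: day 1: 10, day 2: 10, day 3: 4.
Peak is 10.

10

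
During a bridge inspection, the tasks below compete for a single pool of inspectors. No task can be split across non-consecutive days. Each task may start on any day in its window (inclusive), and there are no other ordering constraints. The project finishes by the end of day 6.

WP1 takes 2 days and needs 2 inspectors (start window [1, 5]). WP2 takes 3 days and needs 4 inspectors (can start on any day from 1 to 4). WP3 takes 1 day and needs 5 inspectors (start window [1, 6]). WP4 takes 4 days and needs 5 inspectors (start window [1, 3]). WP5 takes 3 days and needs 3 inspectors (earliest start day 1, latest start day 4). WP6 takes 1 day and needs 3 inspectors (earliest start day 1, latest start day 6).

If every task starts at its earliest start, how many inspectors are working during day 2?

14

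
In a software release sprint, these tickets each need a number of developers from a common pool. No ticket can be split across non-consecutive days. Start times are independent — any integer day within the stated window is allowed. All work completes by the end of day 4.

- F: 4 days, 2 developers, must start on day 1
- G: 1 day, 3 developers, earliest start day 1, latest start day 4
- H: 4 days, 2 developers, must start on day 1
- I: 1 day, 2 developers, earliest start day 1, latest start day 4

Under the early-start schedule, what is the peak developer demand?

Early-start schedule: F@1, G@1, H@1, I@1.
Load per day: day 1: 9, day 2: 4, day 3: 4, day 4: 4.
Peak is 9.

9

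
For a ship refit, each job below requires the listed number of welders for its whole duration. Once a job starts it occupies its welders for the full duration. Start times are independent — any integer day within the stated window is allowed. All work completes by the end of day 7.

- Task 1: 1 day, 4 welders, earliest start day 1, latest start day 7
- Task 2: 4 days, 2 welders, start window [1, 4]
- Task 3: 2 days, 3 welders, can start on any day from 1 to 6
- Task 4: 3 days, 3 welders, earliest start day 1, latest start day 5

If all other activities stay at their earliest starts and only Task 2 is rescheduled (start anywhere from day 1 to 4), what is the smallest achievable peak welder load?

10

Task 2@1: d1:12  d2:8  d3:5  d4:2  d5:0  d6:0  d7:0 → peak 12
Task 2@2: d1:10  d2:8  d3:5  d4:2  d5:2  d6:0  d7:0 → peak 10
Task 2@3: d1:10  d2:6  d3:5  d4:2  d5:2  d6:2  d7:0 → peak 10
Task 2@4: d1:10  d2:6  d3:3  d4:2  d5:2  d6:2  d7:2 → peak 10
Best is Task 2@2, peak 10.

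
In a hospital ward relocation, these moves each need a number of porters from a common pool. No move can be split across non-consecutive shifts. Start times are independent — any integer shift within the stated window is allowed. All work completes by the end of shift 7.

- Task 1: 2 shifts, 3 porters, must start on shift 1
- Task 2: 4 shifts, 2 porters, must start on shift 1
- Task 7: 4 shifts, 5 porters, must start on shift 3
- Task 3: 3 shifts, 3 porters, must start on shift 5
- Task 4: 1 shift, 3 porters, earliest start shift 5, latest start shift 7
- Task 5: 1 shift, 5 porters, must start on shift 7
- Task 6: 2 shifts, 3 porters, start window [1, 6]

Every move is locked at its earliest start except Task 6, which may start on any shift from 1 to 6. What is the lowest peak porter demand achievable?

11

Task 6@1: s1:8  s2:8  s3:7  s4:7  s5:11  s6:8  s7:8 → peak 11
Task 6@2: s1:5  s2:8  s3:10  s4:7  s5:11  s6:8  s7:8 → peak 11
Task 6@3: s1:5  s2:5  s3:10  s4:10  s5:11  s6:8  s7:8 → peak 11
Task 6@4: s1:5  s2:5  s3:7  s4:10  s5:14  s6:8  s7:8 → peak 14
Task 6@5: s1:5  s2:5  s3:7  s4:7  s5:14  s6:11  s7:8 → peak 14
Task 6@6: s1:5  s2:5  s3:7  s4:7  s5:11  s6:11  s7:11 → peak 11
Best is Task 6@1, peak 11.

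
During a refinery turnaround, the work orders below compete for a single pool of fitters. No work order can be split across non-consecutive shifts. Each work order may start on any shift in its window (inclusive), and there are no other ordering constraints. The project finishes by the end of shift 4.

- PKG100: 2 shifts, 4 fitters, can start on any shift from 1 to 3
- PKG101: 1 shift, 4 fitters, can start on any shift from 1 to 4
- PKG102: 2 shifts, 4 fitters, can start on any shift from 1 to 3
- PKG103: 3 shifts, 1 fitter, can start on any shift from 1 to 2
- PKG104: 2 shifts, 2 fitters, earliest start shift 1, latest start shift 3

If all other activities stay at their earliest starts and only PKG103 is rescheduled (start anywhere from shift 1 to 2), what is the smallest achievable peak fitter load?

PKG103@1: s1:15  s2:11  s3:1  s4:0 → peak 15
PKG103@2: s1:14  s2:11  s3:1  s4:1 → peak 14
Best is PKG103@2, peak 14.

14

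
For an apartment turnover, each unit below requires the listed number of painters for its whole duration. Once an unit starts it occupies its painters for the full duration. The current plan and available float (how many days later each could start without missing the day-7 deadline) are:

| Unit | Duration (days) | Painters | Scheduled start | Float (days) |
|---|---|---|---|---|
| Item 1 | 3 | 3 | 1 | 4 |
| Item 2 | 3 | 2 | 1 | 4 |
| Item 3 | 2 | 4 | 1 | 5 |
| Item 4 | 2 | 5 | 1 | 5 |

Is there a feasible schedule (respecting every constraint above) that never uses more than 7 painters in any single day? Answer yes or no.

Schedule Item 1@1, Item 2@1, Item 3@4, Item 4@6: d1:5  d2:5  d3:5  d4:4  d5:4  d6:5  d7:5 — peak 5 ≤ 7.

yes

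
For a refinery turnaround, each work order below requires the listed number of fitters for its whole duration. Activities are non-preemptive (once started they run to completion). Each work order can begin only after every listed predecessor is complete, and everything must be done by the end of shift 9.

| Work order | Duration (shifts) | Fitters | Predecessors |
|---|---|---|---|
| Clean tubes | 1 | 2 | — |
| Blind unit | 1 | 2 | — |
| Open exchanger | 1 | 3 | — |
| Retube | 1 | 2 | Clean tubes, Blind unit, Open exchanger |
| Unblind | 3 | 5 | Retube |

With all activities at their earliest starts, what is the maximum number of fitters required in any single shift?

7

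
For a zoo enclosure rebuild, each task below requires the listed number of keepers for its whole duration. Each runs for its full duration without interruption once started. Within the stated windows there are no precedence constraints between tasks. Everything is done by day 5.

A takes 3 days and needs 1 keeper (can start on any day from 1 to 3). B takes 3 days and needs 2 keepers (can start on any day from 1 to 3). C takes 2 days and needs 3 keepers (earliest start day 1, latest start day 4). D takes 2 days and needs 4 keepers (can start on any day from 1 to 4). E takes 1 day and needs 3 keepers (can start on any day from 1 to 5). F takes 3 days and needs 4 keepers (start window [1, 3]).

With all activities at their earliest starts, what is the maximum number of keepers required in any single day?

17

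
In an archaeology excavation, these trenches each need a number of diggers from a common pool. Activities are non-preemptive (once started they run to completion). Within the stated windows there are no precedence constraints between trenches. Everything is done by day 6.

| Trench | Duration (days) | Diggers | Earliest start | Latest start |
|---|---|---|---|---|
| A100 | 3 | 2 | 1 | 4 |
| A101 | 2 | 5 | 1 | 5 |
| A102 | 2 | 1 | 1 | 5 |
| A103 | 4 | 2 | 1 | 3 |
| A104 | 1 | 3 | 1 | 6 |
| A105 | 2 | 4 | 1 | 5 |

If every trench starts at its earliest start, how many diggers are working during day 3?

4

At early start, day 3 has: A100, A103.
Demand: 2 + 2 = 4.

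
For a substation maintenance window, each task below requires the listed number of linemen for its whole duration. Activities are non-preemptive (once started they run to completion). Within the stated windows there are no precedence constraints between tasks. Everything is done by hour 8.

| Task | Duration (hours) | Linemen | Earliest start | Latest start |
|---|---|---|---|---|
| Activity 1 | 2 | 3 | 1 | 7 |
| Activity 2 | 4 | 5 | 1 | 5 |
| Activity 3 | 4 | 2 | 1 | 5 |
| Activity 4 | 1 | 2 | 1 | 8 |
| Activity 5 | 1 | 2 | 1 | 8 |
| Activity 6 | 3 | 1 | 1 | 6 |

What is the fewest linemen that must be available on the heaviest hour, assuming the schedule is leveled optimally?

Early-start (Activity 1@1, Activity 2@1, Activity 3@1, Activity 4@1, Activity 5@1, Activity 6@1) gives peak 15: h1:15  h2:11  h3:8  h4:7  h5:0  h6:0  h7:0  h8:0.
Shift Activity 2→5, Activity 4→3, Activity 5→3, Activity 6→4.
Schedule Activity 1@1, Activity 2@5, Activity 3@1, Activity 4@3, Activity 5@3, Activity 6@4: h1:5  h2:5  h3:6  h4:3  h5:6  h6:6  h7:5  h8:5 — peak 6.
Total lineman-hours = 41 over 8 hours ⇒ peak ≥ ⌈41/8⌉ = 6, so 6 is optimal.

6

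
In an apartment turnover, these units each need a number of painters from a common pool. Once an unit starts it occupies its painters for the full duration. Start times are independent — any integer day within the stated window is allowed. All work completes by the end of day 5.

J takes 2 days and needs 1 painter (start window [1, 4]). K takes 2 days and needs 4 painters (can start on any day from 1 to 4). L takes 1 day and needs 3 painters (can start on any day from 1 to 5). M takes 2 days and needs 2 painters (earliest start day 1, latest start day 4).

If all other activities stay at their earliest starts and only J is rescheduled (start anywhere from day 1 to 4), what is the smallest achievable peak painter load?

J@1: d1:10  d2:7  d3:0  d4:0  d5:0 → peak 10
J@2: d1:9  d2:7  d3:1  d4:0  d5:0 → peak 9
J@3: d1:9  d2:6  d3:1  d4:1  d5:0 → peak 9
J@4: d1:9  d2:6  d3:0  d4:1  d5:1 → peak 9
Best is J@2, peak 9.

9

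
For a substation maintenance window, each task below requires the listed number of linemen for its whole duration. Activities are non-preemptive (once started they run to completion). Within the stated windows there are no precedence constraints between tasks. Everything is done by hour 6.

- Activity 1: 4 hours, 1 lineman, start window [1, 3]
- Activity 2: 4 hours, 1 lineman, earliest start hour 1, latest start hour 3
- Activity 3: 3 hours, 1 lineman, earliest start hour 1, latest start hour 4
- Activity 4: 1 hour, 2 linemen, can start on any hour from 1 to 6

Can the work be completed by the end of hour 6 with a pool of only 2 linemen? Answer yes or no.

no

Total lineman-hours = 13; over 6 hours the average is 13/6 > 2, so some hour must exceed 2.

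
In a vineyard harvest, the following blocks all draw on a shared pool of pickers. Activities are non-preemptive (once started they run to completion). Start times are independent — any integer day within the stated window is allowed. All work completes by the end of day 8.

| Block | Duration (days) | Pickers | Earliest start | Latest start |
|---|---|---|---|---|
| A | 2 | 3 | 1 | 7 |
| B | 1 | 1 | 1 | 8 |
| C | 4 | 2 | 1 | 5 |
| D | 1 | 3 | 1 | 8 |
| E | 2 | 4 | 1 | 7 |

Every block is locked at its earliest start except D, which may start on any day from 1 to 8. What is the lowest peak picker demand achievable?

10

D@1: d1:13  d2:9  d3:2  d4:2  d5:0  d6:0  d7:0  d8:0 → peak 13
D@2: d1:10  d2:12  d3:2  d4:2  d5:0  d6:0  d7:0  d8:0 → peak 12
D@3: d1:10  d2:9  d3:5  d4:2  d5:0  d6:0  d7:0  d8:0 → peak 10
D@4: d1:10  d2:9  d3:2  d4:5  d5:0  d6:0  d7:0  d8:0 → peak 10
D@5: d1:10  d2:9  d3:2  d4:2  d5:3  d6:0  d7:0  d8:0 → peak 10
D@6: d1:10  d2:9  d3:2  d4:2  d5:0  d6:3  d7:0  d8:0 → peak 10
D@7: d1:10  d2:9  d3:2  d4:2  d5:0  d6:0  d7:3  d8:0 → peak 10
D@8: d1:10  d2:9  d3:2  d4:2  d5:0  d6:0  d7:0  d8:3 → peak 10
Best is D@3, peak 10.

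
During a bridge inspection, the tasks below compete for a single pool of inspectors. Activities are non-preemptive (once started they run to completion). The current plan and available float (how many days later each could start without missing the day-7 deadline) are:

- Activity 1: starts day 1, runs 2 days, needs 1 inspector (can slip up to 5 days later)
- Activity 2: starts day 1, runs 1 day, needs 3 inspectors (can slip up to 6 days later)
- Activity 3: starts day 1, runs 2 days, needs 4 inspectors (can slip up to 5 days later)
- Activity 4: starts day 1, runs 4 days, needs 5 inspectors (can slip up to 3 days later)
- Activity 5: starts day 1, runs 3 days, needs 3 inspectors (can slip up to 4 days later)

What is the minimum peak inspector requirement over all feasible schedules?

7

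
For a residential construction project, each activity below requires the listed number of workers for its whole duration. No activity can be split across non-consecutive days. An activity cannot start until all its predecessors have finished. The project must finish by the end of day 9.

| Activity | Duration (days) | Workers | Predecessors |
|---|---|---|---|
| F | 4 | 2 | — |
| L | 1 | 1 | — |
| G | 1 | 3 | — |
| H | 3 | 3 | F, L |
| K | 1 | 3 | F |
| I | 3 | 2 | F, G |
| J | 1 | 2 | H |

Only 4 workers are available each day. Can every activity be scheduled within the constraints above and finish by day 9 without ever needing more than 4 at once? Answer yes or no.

no

The minimum achievable peak is 5; 4 < 5, so no feasible schedule stays within the cap.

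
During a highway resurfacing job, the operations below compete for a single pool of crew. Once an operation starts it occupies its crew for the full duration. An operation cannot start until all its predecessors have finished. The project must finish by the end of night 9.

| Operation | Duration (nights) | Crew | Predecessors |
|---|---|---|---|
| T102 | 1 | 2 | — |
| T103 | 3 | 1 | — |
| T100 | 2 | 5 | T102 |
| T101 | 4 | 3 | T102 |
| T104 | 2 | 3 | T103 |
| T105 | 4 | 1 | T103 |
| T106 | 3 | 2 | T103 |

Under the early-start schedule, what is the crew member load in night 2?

At early start, night 2 has: T103, T100, T101.
Demand: 1 + 5 + 3 = 9.

9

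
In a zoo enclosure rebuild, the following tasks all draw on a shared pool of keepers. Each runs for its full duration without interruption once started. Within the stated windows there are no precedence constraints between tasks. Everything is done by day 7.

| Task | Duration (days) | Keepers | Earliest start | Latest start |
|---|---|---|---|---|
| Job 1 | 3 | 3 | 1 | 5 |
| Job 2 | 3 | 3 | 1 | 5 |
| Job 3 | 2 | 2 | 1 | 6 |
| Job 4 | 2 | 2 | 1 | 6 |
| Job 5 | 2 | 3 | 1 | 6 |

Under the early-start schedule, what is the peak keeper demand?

13

Early-start schedule: Job 1@1, Job 2@1, Job 3@1, Job 4@1, Job 5@1.
Load per day: day 1: 13, day 2: 13, day 3: 6, day 4: 0, day 5: 0, day 6: 0, day 7: 0.
Peak is 13.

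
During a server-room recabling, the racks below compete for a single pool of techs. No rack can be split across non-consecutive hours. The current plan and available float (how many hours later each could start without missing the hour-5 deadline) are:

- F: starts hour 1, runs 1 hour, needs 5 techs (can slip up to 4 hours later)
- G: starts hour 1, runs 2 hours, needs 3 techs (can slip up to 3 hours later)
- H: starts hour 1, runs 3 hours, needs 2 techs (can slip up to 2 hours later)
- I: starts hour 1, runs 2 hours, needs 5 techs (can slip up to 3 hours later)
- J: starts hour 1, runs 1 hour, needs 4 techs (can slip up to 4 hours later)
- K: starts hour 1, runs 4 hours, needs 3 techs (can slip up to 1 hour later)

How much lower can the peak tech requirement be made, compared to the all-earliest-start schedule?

Early-start peak: h1:22  h2:13  h3:5  h4:3  h5:0 ⇒ 22.
Leveled (F@1, G@1, H@1, I@3, J@5, K@2): h1:10  h2:8  h3:10  h4:8  h5:7 ⇒ 10.
Reduction 22 − 10 = 12.

12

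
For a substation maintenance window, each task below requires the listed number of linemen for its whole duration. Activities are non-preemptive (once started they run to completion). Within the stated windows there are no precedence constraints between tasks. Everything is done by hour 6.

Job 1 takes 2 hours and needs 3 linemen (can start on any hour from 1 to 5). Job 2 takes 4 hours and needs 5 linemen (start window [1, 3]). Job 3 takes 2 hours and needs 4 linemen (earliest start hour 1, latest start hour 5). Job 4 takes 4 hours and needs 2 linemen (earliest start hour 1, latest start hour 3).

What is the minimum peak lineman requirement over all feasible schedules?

Early-start (Job 1@1, Job 2@1, Job 3@1, Job 4@1) gives peak 14: h1:14  h2:14  h3:7  h4:7  h5:0  h6:0.
Shift Job 2→3, Job 4→3.
Schedule Job 1@1, Job 2@3, Job 3@1, Job 4@3: h1:7  h2:7  h3:7  h4:7  h5:7  h6:7 — peak 7.
Total lineman-hours = 42 over 6 hours ⇒ peak ≥ ⌈42/6⌉ = 7, so 7 is optimal.

7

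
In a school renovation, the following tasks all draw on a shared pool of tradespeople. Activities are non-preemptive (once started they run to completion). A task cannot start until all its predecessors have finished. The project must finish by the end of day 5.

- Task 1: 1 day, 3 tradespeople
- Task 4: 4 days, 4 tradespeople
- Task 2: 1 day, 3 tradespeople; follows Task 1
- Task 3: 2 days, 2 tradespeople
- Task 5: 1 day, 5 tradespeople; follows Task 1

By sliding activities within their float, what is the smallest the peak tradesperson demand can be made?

Early-start (Task 1@1, Task 4@1, Task 2@2, Task 3@1, Task 5@2) gives peak 14: d1:9  d2:14  d3:4  d4:4  d5:0.
Shift Task 3→3, Task 5→5.
Schedule Task 1@1, Task 4@1, Task 2@2, Task 3@3, Task 5@5: d1:7  d2:7  d3:6  d4:6  d5:5 — peak 7.
Total tradesperson-days = 31 over 5 days ⇒ peak ≥ ⌈31/5⌉ = 7, so 7 is optimal.

7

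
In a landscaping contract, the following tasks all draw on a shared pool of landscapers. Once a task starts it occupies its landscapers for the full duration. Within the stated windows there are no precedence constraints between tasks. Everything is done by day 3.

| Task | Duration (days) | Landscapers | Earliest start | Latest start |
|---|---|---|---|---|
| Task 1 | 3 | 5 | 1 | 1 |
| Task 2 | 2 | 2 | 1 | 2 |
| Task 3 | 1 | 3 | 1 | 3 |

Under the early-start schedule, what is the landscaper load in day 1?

At early start, day 1 has: Task 1, Task 2, Task 3.
Demand: 5 + 2 + 3 = 10.

10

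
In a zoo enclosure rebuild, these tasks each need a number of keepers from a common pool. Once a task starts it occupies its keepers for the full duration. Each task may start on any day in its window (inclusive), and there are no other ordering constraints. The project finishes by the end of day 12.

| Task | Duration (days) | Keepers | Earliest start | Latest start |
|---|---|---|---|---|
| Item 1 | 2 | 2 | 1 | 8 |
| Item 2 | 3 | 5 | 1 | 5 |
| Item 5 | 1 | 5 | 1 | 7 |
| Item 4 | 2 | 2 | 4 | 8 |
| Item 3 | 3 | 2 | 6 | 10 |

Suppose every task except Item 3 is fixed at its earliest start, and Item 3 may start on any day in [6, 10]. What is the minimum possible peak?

12

Item 3@6: d1:12  d2:7  d3:5  d4:2  d5:2  d6:2  d7:2  d8:2  d9:0  d10:0  d11:0  d12:0 → peak 12
Item 3@7: d1:12  d2:7  d3:5  d4:2  d5:2  d6:0  d7:2  d8:2  d9:2  d10:0  d11:0  d12:0 → peak 12
Item 3@8: d1:12  d2:7  d3:5  d4:2  d5:2  d6:0  d7:0  d8:2  d9:2  d10:2  d11:0  d12:0 → peak 12
Item 3@9: d1:12  d2:7  d3:5  d4:2  d5:2  d6:0  d7:0  d8:0  d9:2  d10:2  d11:2  d12:0 → peak 12
Item 3@10: d1:12  d2:7  d3:5  d4:2  d5:2  d6:0  d7:0  d8:0  d9:0  d10:2  d11:2  d12:2 → peak 12
Best is Item 3@6, peak 12.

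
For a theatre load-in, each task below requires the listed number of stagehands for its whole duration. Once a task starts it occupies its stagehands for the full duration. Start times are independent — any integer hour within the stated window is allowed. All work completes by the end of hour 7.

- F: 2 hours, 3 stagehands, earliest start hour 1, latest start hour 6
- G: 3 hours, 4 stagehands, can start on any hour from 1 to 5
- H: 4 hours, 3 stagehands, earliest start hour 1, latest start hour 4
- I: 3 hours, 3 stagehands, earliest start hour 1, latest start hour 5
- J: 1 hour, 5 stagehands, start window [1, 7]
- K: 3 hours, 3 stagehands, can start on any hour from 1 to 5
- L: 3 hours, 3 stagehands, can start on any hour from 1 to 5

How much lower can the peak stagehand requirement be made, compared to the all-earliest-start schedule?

Early-start peak: h1:24  h2:19  h3:16  h4:3  h5:0  h6:0  h7:0 ⇒ 24.
Leveled (F@1, G@1, H@1, I@3, J@7, K@4, L@5): h1:10  h2:10  h3:10  h4:9  h5:9  h6:6  h7:8 ⇒ 10.
Reduction 24 − 10 = 14.

14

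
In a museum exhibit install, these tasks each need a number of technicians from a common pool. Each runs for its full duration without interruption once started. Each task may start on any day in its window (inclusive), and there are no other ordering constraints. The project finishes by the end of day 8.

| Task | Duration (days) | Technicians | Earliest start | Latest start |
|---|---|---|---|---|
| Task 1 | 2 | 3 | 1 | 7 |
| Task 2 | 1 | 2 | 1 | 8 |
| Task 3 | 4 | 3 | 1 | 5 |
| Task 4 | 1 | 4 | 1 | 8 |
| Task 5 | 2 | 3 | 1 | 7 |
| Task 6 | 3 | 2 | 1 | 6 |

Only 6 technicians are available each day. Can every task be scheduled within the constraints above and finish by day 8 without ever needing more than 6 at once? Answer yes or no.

Schedule Task 1@1, Task 2@1, Task 3@2, Task 4@6, Task 5@3, Task 6@5: d1:5  d2:6  d3:6  d4:6  d5:5  d6:6  d7:2  d8:0 — peak 6 ≤ 6.

yes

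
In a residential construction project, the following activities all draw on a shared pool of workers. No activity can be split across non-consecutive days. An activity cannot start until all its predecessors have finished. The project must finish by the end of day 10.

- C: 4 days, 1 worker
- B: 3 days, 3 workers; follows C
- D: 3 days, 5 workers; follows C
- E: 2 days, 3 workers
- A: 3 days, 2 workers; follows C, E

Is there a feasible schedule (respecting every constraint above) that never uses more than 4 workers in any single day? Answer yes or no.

The minimum achievable peak is 5; 4 < 5, so no feasible schedule stays within the cap.

no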